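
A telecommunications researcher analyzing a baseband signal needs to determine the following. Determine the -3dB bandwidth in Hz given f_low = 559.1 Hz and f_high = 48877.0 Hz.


Bandwidth is the difference of -3dB frequencies:
BW = f_high - f_low
   = 48877.0 - 559.1
   = 48317.9 Hz

48317.9 Hz


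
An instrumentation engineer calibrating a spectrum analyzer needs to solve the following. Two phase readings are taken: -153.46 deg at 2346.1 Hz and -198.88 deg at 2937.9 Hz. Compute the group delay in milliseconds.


Group delay from phase difference:
tau = -d(phi)/d(omega)
d(phi) = -45.42 deg = -0.792729 rad
d(omega) = 2*pi*(2937.9 - 2346.1) = 3718.3891 rad/s
tau = -(-0.792729) / 3718.3891
    = 0.2132 ms

0.2132 ms


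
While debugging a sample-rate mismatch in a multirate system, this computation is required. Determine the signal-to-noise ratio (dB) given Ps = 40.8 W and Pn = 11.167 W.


SNR in decibels:
SNR = 10 * log10(Ps / Pn)
    = 10 * log10(40.8 / 11.167)
    = 10 * log10(3.6536)
    = 10 * 0.5627
    = 5.63 dB

5.63 dB


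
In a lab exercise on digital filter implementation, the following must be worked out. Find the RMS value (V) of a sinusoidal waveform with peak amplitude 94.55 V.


RMS voltage for a sinusoidal waveform:
V_rms = V_peak / sqrt(2)
      = 94.55 / 1.414214
      = 66.857 V

66.857 V


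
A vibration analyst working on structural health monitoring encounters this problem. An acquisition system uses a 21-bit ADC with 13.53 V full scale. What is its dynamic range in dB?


Dynamic range from full-scale to LSB:
V_min = V_max / 2^bits = 13.53 / 2^21
DR = 20 * log10(V_max / V_min)
   = 20 * log10(2^21)
   = 20 * 21 * log10(2)
   = 126.43 dB

126.43 dB


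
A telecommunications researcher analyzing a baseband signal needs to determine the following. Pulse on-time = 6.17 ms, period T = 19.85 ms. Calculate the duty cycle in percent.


Duty cycle as a percentage:
DC = (t_on / T) * 100
   = (6.17 / 19.85) * 100
   = 0.310831 * 100
   = 31.08 %

31.08 %


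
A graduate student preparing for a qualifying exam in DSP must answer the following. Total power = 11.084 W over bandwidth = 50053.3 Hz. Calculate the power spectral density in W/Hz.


Power spectral density:
PSD = P / BW
    = 11.084 / 50053.3
    = 0.00022144 W/Hz

0.00022144 W/Hz


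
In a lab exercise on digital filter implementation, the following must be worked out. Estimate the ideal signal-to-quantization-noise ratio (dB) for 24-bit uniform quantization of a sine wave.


Theoretical SNR for a full-scale sinusoid:
SNR = 6.02 * N + 1.76
    = 6.02 * 24 + 1.76
    = 144.48 + 1.76
    = 146.24 dB

146.24 dB


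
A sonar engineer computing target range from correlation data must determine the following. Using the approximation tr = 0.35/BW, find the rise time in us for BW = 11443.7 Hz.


Rise time from bandwidth relationship:
tr = 0.35 / BW
   = 0.35 / 11443.7
   = 3.058451375e-05 s
   = 30.5845 us

30.5845 us


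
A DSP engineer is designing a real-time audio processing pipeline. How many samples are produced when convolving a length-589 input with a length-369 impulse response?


Linear convolution output length:
L = N + M - 1
  = 589 + 369 - 1
  = 957 samples

957


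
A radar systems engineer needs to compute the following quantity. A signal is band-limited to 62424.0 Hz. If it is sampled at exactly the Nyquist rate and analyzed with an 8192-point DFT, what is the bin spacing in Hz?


Step 1 — Nyquist sampling rate:
fs = 2 * fmax = 2 * 62424.0 = 124848.0 Hz

Step 2 — DFT bin spacing:
df = fs / N = 124848.0 / 8192 = 15.2402 Hz

15.2402 Hz


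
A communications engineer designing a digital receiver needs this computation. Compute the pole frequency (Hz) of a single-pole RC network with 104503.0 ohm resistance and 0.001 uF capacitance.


Cutoff frequency of a first-order RC filter:
fc = 1 / (2 * pi * R * C)
C = 0.001 uF = 1e-09 F
fc = 1 / (2 * pi * 104503.0 * 1e-09)
   = 1 / 0.00065661171415619
   = 1522.970088 Hz

1522.970088 Hz


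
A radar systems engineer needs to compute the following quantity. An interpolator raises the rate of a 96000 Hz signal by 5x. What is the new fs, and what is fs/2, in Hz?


Step 1 — output sample rate after interpolation by L:
fs_out = L * fs_in = 5 * 96000 = 480000 Hz

Step 2 — Nyquist frequency of the output stream:
f_Nyq = fs_out / 2 = 480000 / 2 = 240000.0 Hz

fs_out = 480000 Hz; f_Nyquist = 240000.0 Hz


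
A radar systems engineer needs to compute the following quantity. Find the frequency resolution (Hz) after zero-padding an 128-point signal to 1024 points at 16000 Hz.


Frequency resolution after zero-padding:
N_padded = 128 * 8 = 1024
df = fs / N_padded
   = 16000 / 1024
   = 15.625 Hz

15.625 Hz


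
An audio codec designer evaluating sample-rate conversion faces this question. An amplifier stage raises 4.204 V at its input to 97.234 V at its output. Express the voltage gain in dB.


Voltage gain in dB:
G = 20 * log10(Vout / Vin)
  = 20 * log10(97.234 / 4.204)
  = 20 * log10(23.128925)
  = 20 * 1.364155
  = 27.28 dB

27.28 dB


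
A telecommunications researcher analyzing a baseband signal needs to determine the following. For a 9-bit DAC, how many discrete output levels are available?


Number of quantization levels = 2^N
= 2^9
= 512

512


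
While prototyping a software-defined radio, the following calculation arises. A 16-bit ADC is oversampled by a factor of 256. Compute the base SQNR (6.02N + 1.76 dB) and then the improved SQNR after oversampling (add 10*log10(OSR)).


Step 1 — baseline SQNR at Nyquist:
SQNR_base = 6.02*N + 1.76
          = 6.02*16 + 1.76
          = 98.08 dB

Step 2 — oversampling processing gain:
G = 10*log10(OSR) = 10*log10(256) = 24.08 dB

Step 3 — total:
SQNR_total = 98.08 + 24.08 = 122.16 dB

Base SQNR = 98.08 dB; oversampled SQNR = 122.16 dB


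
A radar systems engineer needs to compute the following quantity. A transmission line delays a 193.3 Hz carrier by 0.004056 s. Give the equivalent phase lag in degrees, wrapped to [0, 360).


Phase shift from frequency and time delay:
phi = 360 * f * t_delay
    = 360 * 193.3 * 0.004056
    = 282.25 degrees
    mod 360 = 282.25 degrees

282.25 degrees


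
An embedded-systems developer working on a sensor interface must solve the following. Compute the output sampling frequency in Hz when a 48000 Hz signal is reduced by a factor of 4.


Decimation reduces the sample rate:
fs_out = fs_in / M
       = 48000 / 4
       = 12000.0 Hz

12000.0 Hz


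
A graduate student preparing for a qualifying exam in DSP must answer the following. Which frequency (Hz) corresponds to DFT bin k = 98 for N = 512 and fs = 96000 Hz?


Frequency of DFT bin k:
f_k = k * fs / N
    = 98 * 96000 / 512
    = 9408000 / 512
    = 18375.0 Hz

18375.0 Hz


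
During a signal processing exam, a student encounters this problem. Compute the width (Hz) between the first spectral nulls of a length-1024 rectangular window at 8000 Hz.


Main lobe width for a rectangular window:
Width = 2 * fs / N
      = 2 * 8000 / 1024
      = 16000 / 1024
      = 15.625 Hz

15.625 Hz


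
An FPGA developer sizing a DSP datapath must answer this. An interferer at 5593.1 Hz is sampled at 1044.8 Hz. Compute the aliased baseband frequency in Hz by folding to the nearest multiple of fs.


Compute the nearest integer multiple of fs to the signal:
n = round(5593.1 / 1044.8) = 5
f_alias = |5593.1 - 5 * 1044.8|
        = |5593.1 - 5224.0|
        = 369.1 Hz

369.1


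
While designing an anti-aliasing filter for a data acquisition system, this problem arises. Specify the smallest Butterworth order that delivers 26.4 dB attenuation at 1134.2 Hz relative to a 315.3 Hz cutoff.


Butterworth filter order formula:
n = log10(10^(A/10) - 1) / (2 * log10(f_stop/f_pass))
10^(26.4/10) - 1 = 435.5158
f_stop/f_pass = 1134.2 / 315.3 = 3.5972
n = 2.3734 -> ceil = 3

3


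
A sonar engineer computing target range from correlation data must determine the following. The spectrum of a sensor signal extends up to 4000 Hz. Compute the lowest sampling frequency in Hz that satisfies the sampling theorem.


The Nyquist rate is twice the maximum frequency component.
fs_min = 2 * fmax
      = 2 * 4000
      = 8000 Hz

8000


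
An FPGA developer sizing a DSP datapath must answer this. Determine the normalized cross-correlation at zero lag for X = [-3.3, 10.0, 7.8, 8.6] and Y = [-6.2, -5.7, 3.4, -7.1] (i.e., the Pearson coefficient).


Pearson correlation coefficient (population):
r = cov(X,Y) / (std(X) * std(Y))
Mean X = 5.775, Mean Y = -3.9
Cov(X,Y) = 4.7525
Std(X) = 5.29829, Std(Y) = 4.244408
r = 0.2113

0.2113


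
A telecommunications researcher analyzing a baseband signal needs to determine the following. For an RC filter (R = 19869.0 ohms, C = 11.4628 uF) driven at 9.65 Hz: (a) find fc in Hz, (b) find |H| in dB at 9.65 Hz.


Step 1 — cutoff frequency:
fc = 1 / (2*pi*R*C)
C = 11.4628 uF = 1.14628e-05 F
fc = 1 / (2*pi*19869.0*1.14628e-05)
   = 0.698801 Hz

Step 2 — magnitude at f = 9.65 Hz:
|H(f)| = 1 / sqrt(1 + (f/fc)^2)
f/fc = 9.65 / 0.698801 = 13.809368
|H| = 1 / sqrt(1 + 190.698645) = 0.0722255
|H|_dB = 20*log10(0.0722255) = -22.83 dB

fc = 0.698801 Hz; |H(9.65 Hz)| = -22.83 dB


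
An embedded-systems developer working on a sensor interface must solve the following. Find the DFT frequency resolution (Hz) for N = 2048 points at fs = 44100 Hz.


DFT frequency resolution:
df = fs / N
   = 44100 / 2048
   = 21.5332 Hz

21.5332 Hz


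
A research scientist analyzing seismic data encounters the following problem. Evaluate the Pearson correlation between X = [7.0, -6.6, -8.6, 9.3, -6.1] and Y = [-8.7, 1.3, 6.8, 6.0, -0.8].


Pearson correlation coefficient (population):
r = cov(X,Y) / (std(X) * std(Y))
Mean X = -1.0, Mean Y = 0.92
Cov(X,Y) = -12.536
Std(X) = 7.552748, Std(Y) = 5.586197
r = -0.2971

-0.2971


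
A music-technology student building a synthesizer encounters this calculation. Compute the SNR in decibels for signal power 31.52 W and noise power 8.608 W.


SNR in decibels:
SNR = 10 * log10(Ps / Pn)
    = 10 * log10(31.52 / 8.608)
    = 10 * log10(3.6617)
    = 10 * 0.5637
    = 5.64 dB

5.64 dB


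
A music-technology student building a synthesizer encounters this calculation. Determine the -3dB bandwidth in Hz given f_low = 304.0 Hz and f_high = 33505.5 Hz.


Bandwidth is the difference of -3dB frequencies:
BW = f_high - f_low
   = 33505.5 - 304.0
   = 33201.5 Hz

33201.5 Hz


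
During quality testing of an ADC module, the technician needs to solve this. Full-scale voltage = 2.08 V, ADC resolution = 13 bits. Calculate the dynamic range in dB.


Dynamic range from full-scale to LSB:
V_min = V_max / 2^bits = 2.08 / 2^13
DR = 20 * log10(V_max / V_min)
   = 20 * log10(2^13)
   = 20 * 13 * log10(2)
   = 78.27 dB

78.27 dB


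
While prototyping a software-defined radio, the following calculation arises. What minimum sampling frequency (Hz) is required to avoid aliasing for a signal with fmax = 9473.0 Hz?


The Nyquist rate is twice the maximum frequency component.
fs_min = 2 * fmax
      = 2 * 9473.0
      = 18946.0 Hz

18946.0


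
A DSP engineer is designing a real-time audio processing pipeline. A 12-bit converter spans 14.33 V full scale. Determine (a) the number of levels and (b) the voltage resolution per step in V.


Step 1 — number of quantization levels:
L = 2^N = 2^12 = 4096

Step 2 — LSB step size:
delta = Vfs / L
      = 14.33 / 4096
      = 0.00349854 V

Levels = 4096; step size = 0.00349854 V


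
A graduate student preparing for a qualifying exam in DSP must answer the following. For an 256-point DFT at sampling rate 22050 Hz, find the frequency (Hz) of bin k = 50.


Frequency of DFT bin k:
f_k = k * fs / N
    = 50 * 22050 / 256
    = 1102500 / 256
    = 4306.641 Hz

4306.641 Hz


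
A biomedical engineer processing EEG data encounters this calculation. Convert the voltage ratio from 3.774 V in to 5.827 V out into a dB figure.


Voltage gain in dB:
G = 20 * log10(Vout / Vin)
  = 20 * log10(5.827 / 3.774)
  = 20 * log10(1.543985)
  = 20 * 0.188643
  = 3.77 dB

3.77 dB


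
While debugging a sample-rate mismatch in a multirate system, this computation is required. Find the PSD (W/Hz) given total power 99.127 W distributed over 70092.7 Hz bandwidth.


Power spectral density:
PSD = P / BW
    = 99.127 / 70092.7
    = 0.00141423 W/Hz

0.00141423 W/Hz


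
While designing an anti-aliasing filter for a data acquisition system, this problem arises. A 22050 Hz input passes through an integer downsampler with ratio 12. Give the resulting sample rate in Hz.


Decimation reduces the sample rate:
fs_out = fs_in / M
       = 22050 / 12
       = 1837.5 Hz

1837.5 Hz


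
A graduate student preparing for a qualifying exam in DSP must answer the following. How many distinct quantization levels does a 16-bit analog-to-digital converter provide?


Number of quantization levels = 2^N
= 2^16
= 65536

65536


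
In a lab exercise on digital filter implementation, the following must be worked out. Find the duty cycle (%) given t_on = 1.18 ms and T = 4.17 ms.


Duty cycle as a percentage:
DC = (t_on / T) * 100
   = (1.18 / 4.17) * 100
   = 0.282974 * 100
   = 28.3 %

28.3 %


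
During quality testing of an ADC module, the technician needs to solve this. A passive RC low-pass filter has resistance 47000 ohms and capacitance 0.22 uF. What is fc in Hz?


Cutoff frequency of a first-order RC filter:
fc = 1 / (2 * pi * R * C)
C = 0.22 uF = 2.2e-07 F
fc = 1 / (2 * pi * 47000 * 2.2e-07)
   = 1 / 0.064968136076237
   = 15.392161 Hz

15.392161 Hz


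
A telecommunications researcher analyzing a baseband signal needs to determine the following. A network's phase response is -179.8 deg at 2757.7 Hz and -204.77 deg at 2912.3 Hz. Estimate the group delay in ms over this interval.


Group delay from phase difference:
tau = -d(phi)/d(omega)
d(phi) = -24.97 deg = -0.435809 rad
d(omega) = 2*pi*(2912.3 - 2757.7) = 971.3804 rad/s
tau = -(-0.435809) / 971.3804
    = 0.4486 ms

0.4486 ms


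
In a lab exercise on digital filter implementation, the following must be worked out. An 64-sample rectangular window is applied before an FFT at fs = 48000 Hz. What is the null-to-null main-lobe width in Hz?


Main lobe width for a rectangular window:
Width = 2 * fs / N
      = 2 * 48000 / 64
      = 96000 / 64
      = 1500.0 Hz

1500.0 Hz


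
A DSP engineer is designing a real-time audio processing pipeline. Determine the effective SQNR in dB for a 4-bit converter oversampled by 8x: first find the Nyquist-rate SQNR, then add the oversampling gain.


Step 1 — baseline SQNR at Nyquist:
SQNR_base = 6.02*N + 1.76
          = 6.02*4 + 1.76
          = 25.84 dB

Step 2 — oversampling processing gain:
G = 10*log10(OSR) = 10*log10(8) = 9.03 dB

Step 3 — total:
SQNR_total = 25.84 + 9.03 = 34.87 dB

Base SQNR = 25.84 dB; oversampled SQNR = 34.87 dB


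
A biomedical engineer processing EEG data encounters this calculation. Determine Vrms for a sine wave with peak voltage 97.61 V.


RMS voltage for a sinusoidal waveform:
V_rms = V_peak / sqrt(2)
      = 97.61 / 1.414214
      = 69.021 V

69.021 V


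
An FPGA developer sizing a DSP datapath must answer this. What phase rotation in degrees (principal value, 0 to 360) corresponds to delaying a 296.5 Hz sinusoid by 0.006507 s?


Phase shift from frequency and time delay:
phi = 360 * f * t_delay
    = 360 * 296.5 * 0.006507
    = 694.56 degrees
    mod 360 = 334.56 degrees

334.56 degrees


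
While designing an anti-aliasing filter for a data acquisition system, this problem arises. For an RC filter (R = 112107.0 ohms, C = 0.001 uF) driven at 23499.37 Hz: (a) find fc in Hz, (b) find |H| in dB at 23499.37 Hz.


Step 1 — cutoff frequency:
fc = 1 / (2*pi*R*C)
C = 0.001 uF = 1e-09 F
fc = 1 / (2*pi*112107.0*1e-09)
   = 1419.67 Hz

Step 2 — magnitude at f = 23499.37 Hz:
|H(f)| = 1 / sqrt(1 + (f/fc)^2)
f/fc = 23499.37 / 1419.67 = 16.552699
|H| = 1 / sqrt(1 + 273.991844) = 0.0603032
|H|_dB = 20*log10(0.0603032) = -24.39 dB

fc = 1419.67 Hz; |H(23499.37 Hz)| = -24.39 dB


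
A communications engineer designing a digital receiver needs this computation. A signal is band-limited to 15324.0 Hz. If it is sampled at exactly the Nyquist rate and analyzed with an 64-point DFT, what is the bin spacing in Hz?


Step 1 — Nyquist sampling rate:
fs = 2 * fmax = 2 * 15324.0 = 30648.0 Hz

Step 2 — DFT bin spacing:
df = fs / N = 30648.0 / 64 = 478.875 Hz

478.875 Hz


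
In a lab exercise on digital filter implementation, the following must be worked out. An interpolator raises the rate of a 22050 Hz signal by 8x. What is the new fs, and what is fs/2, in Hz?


Step 1 — output sample rate after interpolation by L:
fs_out = L * fs_in = 8 * 22050 = 176400 Hz

Step 2 — Nyquist frequency of the output stream:
f_Nyq = fs_out / 2 = 176400 / 2 = 88200.0 Hz

fs_out = 176400 Hz; f_Nyquist = 88200.0 Hz


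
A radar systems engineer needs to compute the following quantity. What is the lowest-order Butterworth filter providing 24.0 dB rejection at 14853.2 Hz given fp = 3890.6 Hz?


Butterworth filter order formula:
n = log10(10^(A/10) - 1) / (2 * log10(f_stop/f_pass))
10^(24.0/10) - 1 = 250.1886
f_stop/f_pass = 14853.2 / 3890.6 = 3.8177
n = 2.0611 -> ceil = 3

3


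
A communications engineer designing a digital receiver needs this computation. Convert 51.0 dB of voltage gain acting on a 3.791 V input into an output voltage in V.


Output voltage from dB gain:
V_out = V_in * 10^(gain_dB / 20)
      = 3.791 * 10^(51.0 / 20)
      = 3.791 * 354.813389
      = 1345.0976 V

1345.0976 V


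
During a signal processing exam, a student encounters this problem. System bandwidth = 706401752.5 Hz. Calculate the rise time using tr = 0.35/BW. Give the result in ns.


Rise time from bandwidth relationship:
tr = 0.35 / BW
   = 0.35 / 706401752.5
   = 4.954687595e-10 s
   = 0.4955 ns

0.4955 ns


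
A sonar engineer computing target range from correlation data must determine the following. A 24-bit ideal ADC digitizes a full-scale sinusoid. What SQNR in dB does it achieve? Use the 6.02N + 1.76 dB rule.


Theoretical SNR for a full-scale sinusoid:
SNR = 6.02 * N + 1.76
    = 6.02 * 24 + 1.76
    = 144.48 + 1.76
    = 146.24 dB

146.24 dB


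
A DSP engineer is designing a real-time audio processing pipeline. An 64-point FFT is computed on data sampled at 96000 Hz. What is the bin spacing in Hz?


DFT frequency resolution:
df = fs / N
   = 96000 / 64
   = 1500.0 Hz

1500.0 Hz


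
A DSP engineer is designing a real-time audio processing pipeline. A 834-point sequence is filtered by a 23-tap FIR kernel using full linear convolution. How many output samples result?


Linear convolution output length:
L = N + M - 1
  = 834 + 23 - 1
  = 856 samples

856


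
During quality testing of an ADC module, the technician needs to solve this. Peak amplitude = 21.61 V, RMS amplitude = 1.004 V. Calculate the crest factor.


Crest factor is the ratio of peak to RMS:
CF = V_peak / V_rms
   = 21.61 / 1.004
   = 21.5239

21.5239


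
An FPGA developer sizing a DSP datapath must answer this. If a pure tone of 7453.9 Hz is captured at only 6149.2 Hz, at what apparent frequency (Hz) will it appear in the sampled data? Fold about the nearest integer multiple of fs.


Compute the nearest integer multiple of fs to the signal:
n = round(7453.9 / 6149.2) = 1
f_alias = |7453.9 - 1 * 6149.2|
        = |7453.9 - 6149.2|
        = 1304.7 Hz

1304.7


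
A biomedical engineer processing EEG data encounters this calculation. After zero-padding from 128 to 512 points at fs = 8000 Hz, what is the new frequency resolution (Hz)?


Frequency resolution after zero-padding:
N_padded = 128 * 4 = 512
df = fs / N_padded
   = 8000 / 512
   = 15.625 Hz

15.625 Hz


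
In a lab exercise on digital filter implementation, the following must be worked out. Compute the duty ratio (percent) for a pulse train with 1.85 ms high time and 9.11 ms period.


Duty cycle as a percentage:
DC = (t_on / T) * 100
   = (1.85 / 9.11) * 100
   = 0.203074 * 100
   = 20.31 %

20.31 %


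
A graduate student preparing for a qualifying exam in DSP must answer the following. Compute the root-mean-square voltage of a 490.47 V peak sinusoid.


RMS voltage for a sinusoidal waveform:
V_rms = V_peak / sqrt(2)
      = 490.47 / 1.414214
      = 346.815 V

346.815 V


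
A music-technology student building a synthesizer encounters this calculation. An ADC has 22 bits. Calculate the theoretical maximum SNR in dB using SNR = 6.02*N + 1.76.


Theoretical SNR for a full-scale sinusoid:
SNR = 6.02 * N + 1.76
    = 6.02 * 22 + 1.76
    = 132.44 + 1.76
    = 134.2 dB

134.2 dB


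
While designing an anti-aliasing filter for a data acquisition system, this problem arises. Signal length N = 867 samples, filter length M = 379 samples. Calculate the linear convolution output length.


Linear convolution output length:
L = N + M - 1
  = 867 + 379 - 1
  = 1245 samples

1245


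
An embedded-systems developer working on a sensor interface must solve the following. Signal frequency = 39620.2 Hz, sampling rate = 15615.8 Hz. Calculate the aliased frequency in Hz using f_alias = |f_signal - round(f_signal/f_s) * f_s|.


Compute the nearest integer multiple of fs to the signal:
n = round(39620.2 / 15615.8) = 3
f_alias = |39620.2 - 3 * 15615.8|
        = |39620.2 - 46847.4|
        = 7227.2 Hz

7227.2


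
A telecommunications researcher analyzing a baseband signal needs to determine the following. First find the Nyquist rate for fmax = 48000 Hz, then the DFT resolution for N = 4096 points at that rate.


Step 1 — Nyquist sampling rate:
fs = 2 * fmax = 2 * 48000 = 96000 Hz

Step 2 — DFT bin spacing:
df = fs / N = 96000 / 4096 = 23.4375 Hz

23.4375 Hz


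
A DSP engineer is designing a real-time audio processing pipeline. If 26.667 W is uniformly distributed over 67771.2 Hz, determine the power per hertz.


Power spectral density:
PSD = P / BW
    = 26.667 / 67771.2
    = 0.00039349 W/Hz

0.00039349 W/Hz


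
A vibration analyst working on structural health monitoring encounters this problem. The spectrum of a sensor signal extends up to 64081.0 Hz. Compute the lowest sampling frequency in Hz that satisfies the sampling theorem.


The Nyquist rate is twice the maximum frequency component.
fs_min = 2 * fmax
      = 2 * 64081.0
      = 128162.0 Hz

128162.0


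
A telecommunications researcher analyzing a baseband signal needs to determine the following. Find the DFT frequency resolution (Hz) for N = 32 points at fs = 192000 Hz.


DFT frequency resolution:
df = fs / N
   = 192000 / 32
   = 6000.0 Hz

6000.0 Hz


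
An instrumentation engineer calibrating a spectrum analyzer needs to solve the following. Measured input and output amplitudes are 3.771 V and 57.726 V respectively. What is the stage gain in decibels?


Voltage gain in dB:
G = 20 * log10(Vout / Vin)
  = 20 * log10(57.726 / 3.771)
  = 20 * log10(15.307876)
  = 20 * 1.184915
  = 23.7 dB

23.7 dB


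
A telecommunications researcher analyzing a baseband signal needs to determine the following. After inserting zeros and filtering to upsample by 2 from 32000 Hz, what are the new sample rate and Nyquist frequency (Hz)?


Step 1 — output sample rate after interpolation by L:
fs_out = L * fs_in = 2 * 32000 = 64000 Hz

Step 2 — Nyquist frequency of the output stream:
f_Nyq = fs_out / 2 = 64000 / 2 = 32000.0 Hz

fs_out = 64000 Hz; f_Nyquist = 32000.0 Hz


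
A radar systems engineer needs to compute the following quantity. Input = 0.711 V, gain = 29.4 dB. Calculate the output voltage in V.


Output voltage from dB gain:
V_out = V_in * 10^(gain_dB / 20)
      = 0.711 * 10^(29.4 / 20)
      = 0.711 * 29.512092
      = 20.9831 V

20.9831 V


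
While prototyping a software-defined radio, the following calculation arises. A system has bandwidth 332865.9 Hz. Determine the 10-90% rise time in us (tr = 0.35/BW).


Rise time from bandwidth relationship:
tr = 0.35 / BW
   = 0.35 / 332865.9
   = 1.051474483e-06 s
   = 1.0515 us

1.0515 us


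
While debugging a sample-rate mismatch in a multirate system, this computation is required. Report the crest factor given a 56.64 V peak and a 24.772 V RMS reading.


Crest factor is the ratio of peak to RMS:
CF = V_peak / V_rms
   = 56.64 / 24.772
   = 2.2865

2.2865


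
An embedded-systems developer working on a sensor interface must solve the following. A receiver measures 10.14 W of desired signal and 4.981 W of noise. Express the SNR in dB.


SNR in decibels:
SNR = 10 * log10(Ps / Pn)
    = 10 * log10(10.14 / 4.981)
    = 10 * log10(2.0357)
    = 10 * 0.3087
    = 3.09 dB

3.09 dB


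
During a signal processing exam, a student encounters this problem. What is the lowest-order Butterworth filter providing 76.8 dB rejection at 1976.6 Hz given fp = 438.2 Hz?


Butterworth filter order formula:
n = log10(10^(A/10) - 1) / (2 * log10(f_stop/f_pass))
10^(76.8/10) - 1 = 47863008.2323
f_stop/f_pass = 1976.6 / 438.2 = 4.5107
n = 5.8693 -> ceil = 6

6


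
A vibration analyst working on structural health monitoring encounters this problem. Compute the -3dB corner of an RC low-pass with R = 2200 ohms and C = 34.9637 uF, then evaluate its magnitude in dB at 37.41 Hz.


Step 1 — cutoff frequency:
fc = 1 / (2*pi*R*C)
C = 34.9637 uF = 3.49637e-05 F
fc = 1 / (2*pi*2200*3.49637e-05)
   = 2.06909 Hz

Step 2 — magnitude at f = 37.41 Hz:
|H(f)| = 1 / sqrt(1 + (f/fc)^2)
f/fc = 37.41 / 2.06909 = 18.080412
|H| = 1 / sqrt(1 + 326.901298) = 0.0552241
|H|_dB = 20*log10(0.0552241) = -25.16 dB

fc = 2.06909 Hz; |H(37.41 Hz)| = -25.16 dB


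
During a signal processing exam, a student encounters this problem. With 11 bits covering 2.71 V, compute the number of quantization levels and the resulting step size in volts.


Step 1 — number of quantization levels:
L = 2^N = 2^11 = 2048

Step 2 — LSB step size:
delta = Vfs / L
      = 2.71 / 2048
      = 0.00132324 V

Levels = 2048; step size = 0.00132324 V


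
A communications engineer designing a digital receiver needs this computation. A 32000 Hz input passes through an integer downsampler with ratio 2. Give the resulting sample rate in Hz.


Decimation reduces the sample rate:
fs_out = fs_in / M
       = 32000 / 2
       = 16000.0 Hz

16000.0 Hz


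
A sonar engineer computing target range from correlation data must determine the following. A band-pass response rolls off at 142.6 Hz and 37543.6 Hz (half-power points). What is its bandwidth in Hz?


Bandwidth is the difference of -3dB frequencies:
BW = f_high - f_low
   = 37543.6 - 142.6
   = 37401.0 Hz

37401.0 Hz


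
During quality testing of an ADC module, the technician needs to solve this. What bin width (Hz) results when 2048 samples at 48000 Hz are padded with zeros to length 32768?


Frequency resolution after zero-padding:
N_padded = 2048 * 16 = 32768
df = fs / N_padded
   = 48000 / 32768
   = 1.4648 Hz

1.4648 Hz


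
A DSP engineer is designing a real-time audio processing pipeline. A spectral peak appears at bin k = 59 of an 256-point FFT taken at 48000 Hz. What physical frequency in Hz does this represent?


Frequency of DFT bin k:
f_k = k * fs / N
    = 59 * 48000 / 256
    = 2832000 / 256
    = 11062.5 Hz

11062.5 Hz


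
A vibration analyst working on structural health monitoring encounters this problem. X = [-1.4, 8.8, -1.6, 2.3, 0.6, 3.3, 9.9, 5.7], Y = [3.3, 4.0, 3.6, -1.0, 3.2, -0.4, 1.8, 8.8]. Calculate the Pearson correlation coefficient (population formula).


Pearson correlation coefficient (population):
r = cov(X,Y) / (std(X) * std(Y))
Mean X = 3.45, Mean Y = 2.9125
Cov(X,Y) = 1.339375
Std(X) = 4.089315, Std(Y) = 2.829946
r = 0.1157

0.1157


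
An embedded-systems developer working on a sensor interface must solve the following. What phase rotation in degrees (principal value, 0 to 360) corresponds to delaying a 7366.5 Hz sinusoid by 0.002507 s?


Phase shift from frequency and time delay:
phi = 360 * f * t_delay
    = 360 * 7366.5 * 0.002507
    = 6648.41 degrees
    mod 360 = 168.41 degrees

168.41 degrees


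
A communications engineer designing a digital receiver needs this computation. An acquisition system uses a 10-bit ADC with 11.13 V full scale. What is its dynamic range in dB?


Dynamic range from full-scale to LSB:
V_min = V_max / 2^bits = 11.13 / 2^10
DR = 20 * log10(V_max / V_min)
   = 20 * log10(2^10)
   = 20 * 10 * log10(2)
   = 60.21 dB

60.21 dB


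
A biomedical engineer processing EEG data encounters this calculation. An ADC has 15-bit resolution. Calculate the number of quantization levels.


Number of quantization levels = 2^N
= 2^15
= 32768

32768


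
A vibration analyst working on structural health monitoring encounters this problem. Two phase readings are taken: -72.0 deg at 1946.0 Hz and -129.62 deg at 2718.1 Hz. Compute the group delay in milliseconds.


Group delay from phase difference:
tau = -d(phi)/d(omega)
d(phi) = -57.62 deg = -1.005659 rad
d(omega) = 2*pi*(2718.1 - 1946.0) = 4851.2474 rad/s
tau = -(-1.005659) / 4851.2474
    = 0.2073 ms

0.2073 ms


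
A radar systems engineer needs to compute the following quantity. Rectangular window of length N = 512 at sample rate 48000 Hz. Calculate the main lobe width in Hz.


Main lobe width for a rectangular window:
Width = 2 * fs / N
      = 2 * 48000 / 512
      = 96000 / 512
      = 187.5 Hz

187.5 Hz


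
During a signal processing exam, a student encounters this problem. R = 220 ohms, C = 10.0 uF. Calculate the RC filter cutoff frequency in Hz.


Cutoff frequency of a first-order RC filter:
fc = 1 / (2 * pi * R * C)
C = 10.0 uF = 1e-05 F
fc = 1 / (2 * pi * 220 * 1e-05)
   = 1 / 0.013823007675795
   = 72.343156 Hz

72.343156 Hz


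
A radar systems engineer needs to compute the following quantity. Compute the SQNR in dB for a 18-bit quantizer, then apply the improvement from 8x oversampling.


Step 1 — baseline SQNR at Nyquist:
SQNR_base = 6.02*N + 1.76
          = 6.02*18 + 1.76
          = 110.12 dB

Step 2 — oversampling processing gain:
G = 10*log10(OSR) = 10*log10(8) = 9.03 dB

Step 3 — total:
SQNR_total = 110.12 + 9.03 = 119.15 dB

Base SQNR = 110.12 dB; oversampled SQNR = 119.15 dB


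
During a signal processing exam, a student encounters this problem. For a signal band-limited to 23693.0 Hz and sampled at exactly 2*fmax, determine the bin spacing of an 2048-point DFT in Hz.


Step 1 — Nyquist sampling rate:
fs = 2 * fmax = 2 * 23693.0 = 47386.0 Hz

Step 2 — DFT bin spacing:
df = fs / N = 47386.0 / 2048 = 23.1377 Hz

23.1377 Hz


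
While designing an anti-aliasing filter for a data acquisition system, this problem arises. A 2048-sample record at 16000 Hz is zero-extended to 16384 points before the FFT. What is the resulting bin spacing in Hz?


Frequency resolution after zero-padding:
N_padded = 2048 * 8 = 16384
df = fs / N_padded
   = 16000 / 16384
   = 0.9766 Hz

0.9766 Hz


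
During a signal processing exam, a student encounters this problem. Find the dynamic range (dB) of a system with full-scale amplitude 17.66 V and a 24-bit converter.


Dynamic range from full-scale to LSB:
V_min = V_max / 2^bits = 17.66 / 2^24
DR = 20 * log10(V_max / V_min)
   = 20 * log10(2^24)
   = 20 * 24 * log10(2)
   = 144.49 dB

144.49 dB


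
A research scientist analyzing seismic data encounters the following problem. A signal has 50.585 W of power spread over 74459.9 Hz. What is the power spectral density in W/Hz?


Power spectral density:
PSD = P / BW
    = 50.585 / 74459.9
    = 0.00067936 W/Hz

0.00067936 W/Hz


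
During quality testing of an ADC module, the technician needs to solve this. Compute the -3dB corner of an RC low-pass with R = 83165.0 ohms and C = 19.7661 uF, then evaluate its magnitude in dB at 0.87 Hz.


Step 1 — cutoff frequency:
fc = 1 / (2*pi*R*C)
C = 19.7661 uF = 1.97661e-05 F
fc = 1 / (2*pi*83165.0*1.97661e-05)
   = 0.0968185 Hz

Step 2 — magnitude at f = 0.87 Hz:
|H(f)| = 1 / sqrt(1 + (f/fc)^2)
f/fc = 0.87 / 0.0968185 = 8.985886
|H| = 1 / sqrt(1 + 80.746147) = 0.1106029
|H|_dB = 20*log10(0.1106029) = -19.12 dB

fc = 0.0968185 Hz; |H(0.87 Hz)| = -19.12 dB


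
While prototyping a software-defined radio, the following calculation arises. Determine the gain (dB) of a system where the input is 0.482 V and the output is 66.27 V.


Voltage gain in dB:
G = 20 * log10(Vout / Vin)
  = 20 * log10(66.27 / 0.482)
  = 20 * log10(137.489627)
  = 20 * 2.13827
  = 42.77 dB

42.77 dB


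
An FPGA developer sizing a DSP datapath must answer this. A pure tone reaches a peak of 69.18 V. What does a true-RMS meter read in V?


RMS voltage for a sinusoidal waveform:
V_rms = V_peak / sqrt(2)
      = 69.18 / 1.414214
      = 48.918 V

48.918 V


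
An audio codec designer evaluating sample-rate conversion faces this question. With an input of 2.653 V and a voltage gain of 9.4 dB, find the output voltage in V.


Output voltage from dB gain:
V_out = V_in * 10^(gain_dB / 20)
      = 2.653 * 10^(9.4 / 20)
      = 2.653 * 2.951209
      = 7.8296 V

7.8296 V


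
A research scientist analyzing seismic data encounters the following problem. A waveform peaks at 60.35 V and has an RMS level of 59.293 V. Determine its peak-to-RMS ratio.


Crest factor is the ratio of peak to RMS:
CF = V_peak / V_rms
   = 60.35 / 59.293
   = 1.0178

1.0178


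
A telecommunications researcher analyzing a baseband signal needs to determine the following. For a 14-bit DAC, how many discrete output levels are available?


Number of quantization levels = 2^N
= 2^14
= 16384

16384


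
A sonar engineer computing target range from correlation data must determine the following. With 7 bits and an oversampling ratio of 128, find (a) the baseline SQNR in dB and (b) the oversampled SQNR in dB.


Step 1 — baseline SQNR at Nyquist:
SQNR_base = 6.02*N + 1.76
          = 6.02*7 + 1.76
          = 43.9 dB

Step 2 — oversampling processing gain:
G = 10*log10(OSR) = 10*log10(128) = 21.07 dB

Step 3 — total:
SQNR_total = 43.9 + 21.07 = 64.97 dB

Base SQNR = 43.9 dB; oversampled SQNR = 64.97 dB


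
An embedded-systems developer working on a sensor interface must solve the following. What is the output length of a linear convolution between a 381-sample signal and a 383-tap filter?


Linear convolution output length:
L = N + M - 1
  = 381 + 383 - 1
  = 763 samples

763


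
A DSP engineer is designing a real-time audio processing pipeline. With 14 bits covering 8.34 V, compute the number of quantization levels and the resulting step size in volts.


Step 1 — number of quantization levels:
L = 2^N = 2^14 = 16384

Step 2 — LSB step size:
delta = Vfs / L
      = 8.34 / 16384
      = 0.00050903 V

Levels = 16384; step size = 0.00050903 V


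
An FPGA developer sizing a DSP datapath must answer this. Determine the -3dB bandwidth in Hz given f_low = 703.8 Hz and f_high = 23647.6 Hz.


Bandwidth is the difference of -3dB frequencies:
BW = f_high - f_low
   = 23647.6 - 703.8
   = 22943.8 Hz

22943.8 Hz


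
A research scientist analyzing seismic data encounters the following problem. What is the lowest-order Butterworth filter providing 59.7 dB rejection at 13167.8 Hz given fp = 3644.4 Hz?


Butterworth filter order formula:
n = log10(10^(A/10) - 1) / (2 * log10(f_stop/f_pass))
10^(59.7/10) - 1 = 933253.3008
f_stop/f_pass = 13167.8 / 3644.4 = 3.6132
n = 5.3505 -> ceil = 6

6


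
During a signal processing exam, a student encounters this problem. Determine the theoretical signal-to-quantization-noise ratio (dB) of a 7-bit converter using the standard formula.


Theoretical SNR for a full-scale sinusoid:
SNR = 6.02 * N + 1.76
    = 6.02 * 7 + 1.76
    = 42.14 + 1.76
    = 43.9 dB

43.9 dB


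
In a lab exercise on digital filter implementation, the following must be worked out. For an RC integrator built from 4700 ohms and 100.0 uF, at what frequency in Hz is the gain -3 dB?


Cutoff frequency of a first-order RC filter:
fc = 1 / (2 * pi * R * C)
C = 100.0 uF = 0.0001 F
fc = 1 / (2 * pi * 4700 * 0.0001)
   = 1 / 2.9530970943744
   = 0.338628 Hz

0.338628 Hz


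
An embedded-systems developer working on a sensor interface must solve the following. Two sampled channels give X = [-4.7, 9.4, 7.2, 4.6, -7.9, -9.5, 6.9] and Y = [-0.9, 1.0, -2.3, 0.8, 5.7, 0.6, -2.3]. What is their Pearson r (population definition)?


Pearson correlation coefficient (population):
r = cov(X,Y) / (std(X) * std(Y))
Mean X = 0.8571, Mean Y = 0.3714
Cov(X,Y) = -9.72551
Std(X) = 7.354077, Std(Y) = 2.533047
r = -0.5221

-0.5221


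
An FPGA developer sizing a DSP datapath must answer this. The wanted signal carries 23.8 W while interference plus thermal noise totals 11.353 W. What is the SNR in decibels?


SNR in decibels:
SNR = 10 * log10(Ps / Pn)
    = 10 * log10(23.8 / 11.353)
    = 10 * log10(2.0964)
    = 10 * 0.3215
    = 3.21 dB

3.21 dB


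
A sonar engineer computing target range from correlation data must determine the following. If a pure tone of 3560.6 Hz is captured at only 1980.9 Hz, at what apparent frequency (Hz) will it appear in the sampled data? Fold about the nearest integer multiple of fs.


Compute the nearest integer multiple of fs to the signal:
n = round(3560.6 / 1980.9) = 2
f_alias = |3560.6 - 2 * 1980.9|
        = |3560.6 - 3961.8|
        = 401.2 Hz

401.2


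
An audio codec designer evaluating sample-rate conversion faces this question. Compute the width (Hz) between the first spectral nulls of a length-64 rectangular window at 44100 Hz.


Main lobe width for a rectangular window:
Width = 2 * fs / N
      = 2 * 44100 / 64
      = 88200 / 64
      = 1378.125 Hz

1378.125 Hz


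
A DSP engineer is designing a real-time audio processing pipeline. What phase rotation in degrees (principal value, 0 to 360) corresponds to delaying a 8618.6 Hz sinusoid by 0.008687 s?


Phase shift from frequency and time delay:
phi = 360 * f * t_delay
    = 360 * 8618.6 * 0.008687
    = 26953.12 degrees
    mod 360 = 313.12 degrees

313.12 degrees


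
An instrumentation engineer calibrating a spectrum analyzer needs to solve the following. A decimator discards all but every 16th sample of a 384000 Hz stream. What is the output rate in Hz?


Decimation reduces the sample rate:
fs_out = fs_in / M
       = 384000 / 16
       = 24000.0 Hz

24000.0 Hz


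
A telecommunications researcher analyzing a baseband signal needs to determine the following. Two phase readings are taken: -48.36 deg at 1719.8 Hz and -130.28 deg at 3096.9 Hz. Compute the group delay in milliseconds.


Group delay from phase difference:
tau = -d(phi)/d(omega)
d(phi) = -81.92 deg = -1.429774 rad
d(omega) = 2*pi*(3096.9 - 1719.8) = 8652.5745 rad/s
tau = -(-1.429774) / 8652.5745
    = 0.1652 ms

0.1652 ms


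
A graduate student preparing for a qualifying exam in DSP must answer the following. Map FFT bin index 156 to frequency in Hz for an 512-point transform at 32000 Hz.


Frequency of DFT bin k:
f_k = k * fs / N
    = 156 * 32000 / 512
    = 4992000 / 512
    = 9750.0 Hz

9750.0 Hz


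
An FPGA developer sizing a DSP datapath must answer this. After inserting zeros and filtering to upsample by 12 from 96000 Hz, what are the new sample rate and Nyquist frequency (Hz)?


Step 1 — output sample rate after interpolation by L:
fs_out = L * fs_in = 12 * 96000 = 1152000 Hz

Step 2 — Nyquist frequency of the output stream:
f_Nyq = fs_out / 2 = 1152000 / 2 = 576000.0 Hz

fs_out = 1152000 Hz; f_Nyquist = 576000.0 Hz


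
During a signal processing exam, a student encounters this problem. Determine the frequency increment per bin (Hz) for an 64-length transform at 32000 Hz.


DFT frequency resolution:
df = fs / N
   = 32000 / 64
   = 500.0 Hz

500.0 Hz
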